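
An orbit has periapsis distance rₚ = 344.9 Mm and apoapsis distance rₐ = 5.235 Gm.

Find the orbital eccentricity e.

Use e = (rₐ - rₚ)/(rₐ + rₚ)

Convert to SI: rₚ = 344.9 Mm = 3.449e+08 m; rₐ = 5.235 Gm = 5.235e+09 m.
e = (rₐ − rₚ) / (rₐ + rₚ).
e = (5.235e+09 − 3.449e+08) / (5.235e+09 + 3.449e+08) = 4.8901e+09 / 5.5799e+09 ≈ 0.8764.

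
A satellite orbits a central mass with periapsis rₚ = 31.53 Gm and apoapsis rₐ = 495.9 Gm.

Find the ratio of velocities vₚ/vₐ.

Convert to SI: rₚ = 31.53 Gm = 3.153e+10 m; rₐ = 495.9 Gm = 4.959e+11 m.
Conservation of angular momentum gives rₚvₚ = rₐvₐ, so vₚ/vₐ = rₐ/rₚ.
vₚ/vₐ = 4.959e+11 / 3.153e+10 ≈ 15.73.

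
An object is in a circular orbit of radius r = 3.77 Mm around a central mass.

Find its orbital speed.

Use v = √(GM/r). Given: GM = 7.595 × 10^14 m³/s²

Convert to SI: r = 3.77 Mm = 3.77e+06 m.
For a circular orbit, gravity supplies the centripetal force, so v = √(GM / r).
v = √(7.595e+14 / 3.77e+06) m/s ≈ 1.419e+04 m/s = 14.19 km/s.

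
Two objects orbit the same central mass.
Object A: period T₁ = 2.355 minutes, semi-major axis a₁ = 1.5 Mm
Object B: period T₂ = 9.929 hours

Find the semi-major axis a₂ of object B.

Convert to SI: T₁ = 2.355 minutes = 141.3 s; a₁ = 1.5 Mm = 1.5e+06 m; T₂ = 9.929 hours = 35744.4 s.
Kepler's third law: (T₁/T₂)² = (a₁/a₂)³ ⇒ a₂ = a₁ · (T₂/T₁)^(2/3).
T₂/T₁ = 35744.4 / 141.3 = 252.968.
a₂ = 1.5e+06 · (252.968)^(2/3) m ≈ 6e+07 m = 60 Mm.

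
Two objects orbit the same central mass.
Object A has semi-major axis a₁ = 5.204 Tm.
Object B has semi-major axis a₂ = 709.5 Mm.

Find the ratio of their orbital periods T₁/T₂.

Convert to SI: a₁ = 5.204 Tm = 5.204e+12 m; a₂ = 709.5 Mm = 7.095e+08 m.
From Kepler's third law, (T₁/T₂)² = (a₁/a₂)³, so T₁/T₂ = (a₁/a₂)^(3/2).
a₁/a₂ = 5.204e+12 / 7.095e+08 = 7334.74.
T₁/T₂ = (7334.74)^(3/2) ≈ 6.282e+05.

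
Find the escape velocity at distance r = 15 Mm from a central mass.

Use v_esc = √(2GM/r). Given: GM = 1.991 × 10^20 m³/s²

Convert to SI: r = 15 Mm = 1.5e+07 m.
Escape velocity comes from setting total energy to zero: ½v² − GM/r = 0 ⇒ v_esc = √(2GM / r).
v_esc = √(2 · 1.991e+20 / 1.5e+07) m/s ≈ 5.152e+06 m/s = 5152 km/s.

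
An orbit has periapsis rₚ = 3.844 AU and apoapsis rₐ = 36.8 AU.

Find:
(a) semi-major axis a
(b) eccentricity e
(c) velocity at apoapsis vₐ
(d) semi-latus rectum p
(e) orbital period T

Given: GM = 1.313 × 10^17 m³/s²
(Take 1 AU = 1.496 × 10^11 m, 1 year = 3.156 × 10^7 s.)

Convert to SI: rₚ = 3.844 AU = 5.75062e+11 m; rₐ = 36.8 AU = 5.50528e+12 m.
(a) a = (rₚ + rₐ)/2 = (5.75062e+11 + 5.50528e+12)/2 ≈ 3.04e+12 m
(b) e = (rₐ − rₚ)/(rₐ + rₚ) = (5.50528e+12 − 5.75062e+11)/(5.50528e+12 + 5.75062e+11) ≈ 0.8108
(c) With a = (rₚ + rₐ)/2 = 3.04017e+12 m, vₐ = √(GM (2/rₐ − 1/a)) = √(1.313e+17 · (2/5.50528e+12 − 1/3.04017e+12)) m/s ≈ 67.17 m/s
(d) From a = (rₚ + rₐ)/2 = 3.04017e+12 m and e = (rₐ − rₚ)/(rₐ + rₚ) = 0.810845, p = a(1 − e²) = 3.04017e+12 · (1 − (0.810845)²) ≈ 1.041e+12 m
(e) With a = (rₚ + rₐ)/2 = 3.04017e+12 m, T = 2π √(a³/GM) = 2π √((3.04017e+12)³/1.313e+17) s ≈ 9.192e+10 s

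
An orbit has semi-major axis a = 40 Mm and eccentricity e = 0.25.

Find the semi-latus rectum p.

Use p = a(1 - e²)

Convert to SI: a = 40 Mm = 4e+07 m.
p = a (1 − e²).
p = 4e+07 · (1 − (0.25)²) = 4e+07 · 0.9375 ≈ 3.75e+07 m = 37.5 Mm.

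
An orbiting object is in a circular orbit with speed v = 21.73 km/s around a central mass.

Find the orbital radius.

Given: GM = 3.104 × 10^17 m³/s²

Convert to SI: v = 21.73 km/s = 21730 m/s.
For a circular orbit, v² = GM / r, so r = GM / v².
r = 3.104e+17 / (21730)² m ≈ 6.574e+08 m = 657.4 Mm.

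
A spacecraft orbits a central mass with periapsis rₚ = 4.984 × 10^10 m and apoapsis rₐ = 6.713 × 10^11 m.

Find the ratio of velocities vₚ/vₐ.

Conservation of angular momentum gives rₚvₚ = rₐvₐ, so vₚ/vₐ = rₐ/rₚ.
vₚ/vₐ = 6.713e+11 / 4.984e+10 ≈ 13.47.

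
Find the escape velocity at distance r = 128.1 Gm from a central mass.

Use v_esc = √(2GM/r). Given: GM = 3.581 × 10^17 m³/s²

Convert to SI: r = 128.1 Gm = 1.281e+11 m.
Escape velocity comes from setting total energy to zero: ½v² − GM/r = 0 ⇒ v_esc = √(2GM / r).
v_esc = √(2 · 3.581e+17 / 1.281e+11) m/s ≈ 2365 m/s = 2.365 km/s.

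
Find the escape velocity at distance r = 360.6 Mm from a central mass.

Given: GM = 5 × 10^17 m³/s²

Convert to SI: r = 360.6 Mm = 3.606e+08 m.
Escape velocity comes from setting total energy to zero: ½v² − GM/r = 0 ⇒ v_esc = √(2GM / r).
v_esc = √(2 · 5e+17 / 3.606e+08) m/s ≈ 5.266e+04 m/s = 52.66 km/s.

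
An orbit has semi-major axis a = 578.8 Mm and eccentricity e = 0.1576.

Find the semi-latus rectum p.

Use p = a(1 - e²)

Convert to SI: a = 578.8 Mm = 5.788e+08 m.
p = a (1 − e²).
p = 5.788e+08 · (1 − (0.1576)²) = 5.788e+08 · 0.975162 ≈ 5.644e+08 m = 564.4 Mm.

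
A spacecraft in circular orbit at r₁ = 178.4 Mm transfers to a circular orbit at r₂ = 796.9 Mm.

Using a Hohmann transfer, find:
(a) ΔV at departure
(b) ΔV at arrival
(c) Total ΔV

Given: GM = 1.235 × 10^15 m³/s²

Convert to SI: r₁ = 178.4 Mm = 1.784e+08 m; r₂ = 796.9 Mm = 7.969e+08 m.
Transfer semi-major axis: a_t = (r₁ + r₂)/2 = (1.784e+08 + 7.969e+08)/2 = 4.8765e+08 m.
Circular speeds: v₁ = √(GM/r₁) = 2631.09 m/s, v₂ = √(GM/r₂) = 1244.89 m/s.
Transfer speeds (vis-viva v² = GM(2/r − 1/a_t)): v₁ᵗ = 3363.44 m/s, v₂ᵗ = 752.965 m/s.
(a) ΔV₁ = |v₁ᵗ − v₁| ≈ 732.3 m/s = 732.3 m/s.
(b) ΔV₂ = |v₂ − v₂ᵗ| ≈ 491.9 m/s = 491.9 m/s.
(c) ΔV_total = ΔV₁ + ΔV₂ ≈ 1224 m/s = 1.224 km/s.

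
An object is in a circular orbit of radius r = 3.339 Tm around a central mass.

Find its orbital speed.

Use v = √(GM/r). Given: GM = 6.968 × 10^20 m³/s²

Convert to SI: r = 3.339 Tm = 3.339e+12 m.
For a circular orbit, gravity supplies the centripetal force, so v = √(GM / r).
v = √(6.968e+20 / 3.339e+12) m/s ≈ 1.445e+04 m/s = 14.45 km/s.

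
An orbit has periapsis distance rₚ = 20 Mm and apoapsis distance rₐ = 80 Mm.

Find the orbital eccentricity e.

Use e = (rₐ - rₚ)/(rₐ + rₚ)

Convert to SI: rₚ = 20 Mm = 2e+07 m; rₐ = 80 Mm = 8e+07 m.
e = (rₐ − rₚ) / (rₐ + rₚ).
e = (8e+07 − 2e+07) / (8e+07 + 2e+07) = 6e+07 / 1e+08 ≈ 0.6.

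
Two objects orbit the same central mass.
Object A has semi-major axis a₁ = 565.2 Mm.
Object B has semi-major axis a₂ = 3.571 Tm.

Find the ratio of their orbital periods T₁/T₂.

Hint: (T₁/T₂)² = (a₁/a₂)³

Convert to SI: a₁ = 565.2 Mm = 5.652e+08 m; a₂ = 3.571 Tm = 3.571e+12 m.
From Kepler's third law, (T₁/T₂)² = (a₁/a₂)³, so T₁/T₂ = (a₁/a₂)^(3/2).
a₁/a₂ = 5.652e+08 / 3.571e+12 = 0.000158275.
T₁/T₂ = (0.000158275)^(3/2) ≈ 1.991e-06.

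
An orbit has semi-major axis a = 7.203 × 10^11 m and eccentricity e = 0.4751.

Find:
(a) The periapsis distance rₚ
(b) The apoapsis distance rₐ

(a) rₚ = a(1 − e) = 7.203e+11 · (1 − 0.4751) = 7.203e+11 · 0.5249 ≈ 3.781e+11 m = 3.781 × 10^11 m.
(b) rₐ = a(1 + e) = 7.203e+11 · (1 + 0.4751) = 7.203e+11 · 1.4751 ≈ 1.063e+12 m = 1.063 × 10^12 m.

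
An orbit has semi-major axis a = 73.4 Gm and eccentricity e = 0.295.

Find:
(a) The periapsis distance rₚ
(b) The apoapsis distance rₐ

Convert to SI: a = 73.4 Gm = 7.34e+10 m.
(a) rₚ = a(1 − e) = 7.34e+10 · (1 − 0.295) = 7.34e+10 · 0.705 ≈ 5.175e+10 m = 51.75 Gm.
(b) rₐ = a(1 + e) = 7.34e+10 · (1 + 0.295) = 7.34e+10 · 1.295 ≈ 9.505e+10 m = 95.05 Gm.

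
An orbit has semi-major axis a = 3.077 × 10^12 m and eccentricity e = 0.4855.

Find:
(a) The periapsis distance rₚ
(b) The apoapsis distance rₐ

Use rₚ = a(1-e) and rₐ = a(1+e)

(a) rₚ = a(1 − e) = 3.077e+12 · (1 − 0.4855) = 3.077e+12 · 0.5145 ≈ 1.583e+12 m = 1.583 × 10^12 m.
(b) rₐ = a(1 + e) = 3.077e+12 · (1 + 0.4855) = 3.077e+12 · 1.4855 ≈ 4.571e+12 m = 4.571 × 10^12 m.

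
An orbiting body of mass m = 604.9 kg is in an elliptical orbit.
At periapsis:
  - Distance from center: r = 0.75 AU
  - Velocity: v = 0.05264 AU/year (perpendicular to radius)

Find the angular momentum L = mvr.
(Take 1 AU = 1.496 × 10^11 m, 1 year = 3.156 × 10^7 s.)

Convert to SI: r = 0.75 AU = 1.122e+11 m; v = 0.05264 AU/year = 249.523 m/s.
Since v is perpendicular to r, L = m · v · r.
L = 604.9 · 249.523 · 1.122e+11 kg·m²/s ≈ 1.694e+16 kg·m²/s.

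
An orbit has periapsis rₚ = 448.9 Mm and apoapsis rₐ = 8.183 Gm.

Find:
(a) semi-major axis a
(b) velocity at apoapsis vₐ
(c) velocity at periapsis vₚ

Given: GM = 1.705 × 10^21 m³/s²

Convert to SI: rₚ = 448.9 Mm = 4.489e+08 m; rₐ = 8.183 Gm = 8.183e+09 m.
(a) a = (rₚ + rₐ)/2 = (4.489e+08 + 8.183e+09)/2 ≈ 4.316e+09 m
(b) With a = (rₚ + rₐ)/2 = 4.31595e+09 m, vₐ = √(GM (2/rₐ − 1/a)) = √(1.705e+21 · (2/8.183e+09 − 1/4.31595e+09)) m/s ≈ 1.472e+05 m/s
(c) With a = (rₚ + rₐ)/2 = 4.31595e+09 m, vₚ = √(GM (2/rₚ − 1/a)) = √(1.705e+21 · (2/4.489e+08 − 1/4.31595e+09)) m/s ≈ 2.684e+06 m/s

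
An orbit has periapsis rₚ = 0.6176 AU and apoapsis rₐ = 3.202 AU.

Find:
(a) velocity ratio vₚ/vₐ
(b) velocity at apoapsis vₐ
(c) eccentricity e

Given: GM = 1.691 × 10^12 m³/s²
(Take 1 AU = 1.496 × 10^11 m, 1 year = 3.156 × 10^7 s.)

Convert to SI: rₚ = 0.6176 AU = 9.2393e+10 m; rₐ = 3.202 AU = 4.79019e+11 m.
(a) Conservation of angular momentum (rₚvₚ = rₐvₐ) gives vₚ/vₐ = rₐ/rₚ = 4.79019e+11/9.2393e+10 ≈ 5.185
(b) With a = (rₚ + rₐ)/2 = 2.85706e+11 m, vₐ = √(GM (2/rₐ − 1/a)) = √(1.691e+12 · (2/4.79019e+11 − 1/2.85706e+11)) m/s ≈ 1.068 m/s
(c) e = (rₐ − rₚ)/(rₐ + rₚ) = (4.79019e+11 − 9.2393e+10)/(4.79019e+11 + 9.2393e+10) ≈ 0.6766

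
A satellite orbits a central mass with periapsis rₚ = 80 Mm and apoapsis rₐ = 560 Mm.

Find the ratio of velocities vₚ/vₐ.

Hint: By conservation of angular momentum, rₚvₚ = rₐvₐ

Convert to SI: rₚ = 80 Mm = 8e+07 m; rₐ = 560 Mm = 5.6e+08 m.
Conservation of angular momentum gives rₚvₚ = rₐvₐ, so vₚ/vₐ = rₐ/rₚ.
vₚ/vₐ = 5.6e+08 / 8e+07 ≈ 7.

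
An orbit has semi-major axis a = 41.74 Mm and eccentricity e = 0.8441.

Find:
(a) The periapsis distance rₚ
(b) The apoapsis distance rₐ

Convert to SI: a = 41.74 Mm = 4.174e+07 m.
(a) rₚ = a(1 − e) = 4.174e+07 · (1 − 0.8441) = 4.174e+07 · 0.1559 ≈ 6.507e+06 m = 6.507 Mm.
(b) rₐ = a(1 + e) = 4.174e+07 · (1 + 0.8441) = 4.174e+07 · 1.8441 ≈ 7.697e+07 m = 76.97 Mm.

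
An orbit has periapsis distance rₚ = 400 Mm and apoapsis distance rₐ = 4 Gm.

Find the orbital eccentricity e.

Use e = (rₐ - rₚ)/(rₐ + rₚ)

Convert to SI: rₚ = 400 Mm = 4e+08 m; rₐ = 4 Gm = 4e+09 m.
e = (rₐ − rₚ) / (rₐ + rₚ).
e = (4e+09 − 4e+08) / (4e+09 + 4e+08) = 3.6e+09 / 4.4e+09 ≈ 0.8182.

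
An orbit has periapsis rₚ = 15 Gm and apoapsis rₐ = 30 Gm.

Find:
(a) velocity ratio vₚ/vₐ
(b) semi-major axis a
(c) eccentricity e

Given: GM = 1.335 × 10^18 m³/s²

Convert to SI: rₚ = 15 Gm = 1.5e+10 m; rₐ = 30 Gm = 3e+10 m.
(a) Conservation of angular momentum (rₚvₚ = rₐvₐ) gives vₚ/vₐ = rₐ/rₚ = 3e+10/1.5e+10 ≈ 2
(b) a = (rₚ + rₐ)/2 = (1.5e+10 + 3e+10)/2 ≈ 2.25e+10 m
(c) e = (rₐ − rₚ)/(rₐ + rₚ) = (3e+10 − 1.5e+10)/(3e+10 + 1.5e+10) ≈ 0.3333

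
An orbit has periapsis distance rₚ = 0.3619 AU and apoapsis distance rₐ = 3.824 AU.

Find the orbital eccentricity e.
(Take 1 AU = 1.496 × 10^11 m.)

Convert to SI: rₚ = 0.3619 AU = 5.41402e+10 m; rₐ = 3.824 AU = 5.7207e+11 m.
e = (rₐ − rₚ) / (rₐ + rₚ).
e = (5.7207e+11 − 5.41402e+10) / (5.7207e+11 + 5.41402e+10) = 5.1793e+11 / 6.26211e+11 ≈ 0.8271.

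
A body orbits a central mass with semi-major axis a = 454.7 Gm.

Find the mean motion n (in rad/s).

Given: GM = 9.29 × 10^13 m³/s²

Convert to SI: a = 454.7 Gm = 4.547e+11 m.
n = √(GM / a³).
n = √(9.29e+13 / (4.547e+11)³) rad/s ≈ 3.144e-11 rad/s.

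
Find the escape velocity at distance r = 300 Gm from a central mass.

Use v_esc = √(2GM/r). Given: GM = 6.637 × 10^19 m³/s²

Convert to SI: r = 300 Gm = 3e+11 m.
Escape velocity comes from setting total energy to zero: ½v² − GM/r = 0 ⇒ v_esc = √(2GM / r).
v_esc = √(2 · 6.637e+19 / 3e+11) m/s ≈ 2.103e+04 m/s = 21.03 km/s.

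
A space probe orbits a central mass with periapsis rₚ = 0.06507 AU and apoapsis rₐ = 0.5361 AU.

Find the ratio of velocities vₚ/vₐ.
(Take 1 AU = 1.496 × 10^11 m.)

Convert to SI: rₚ = 0.06507 AU = 9.73447e+09 m; rₐ = 0.5361 AU = 8.02006e+10 m.
Conservation of angular momentum gives rₚvₚ = rₐvₐ, so vₚ/vₐ = rₐ/rₚ.
vₚ/vₐ = 8.02006e+10 / 9.73447e+09 ≈ 8.239.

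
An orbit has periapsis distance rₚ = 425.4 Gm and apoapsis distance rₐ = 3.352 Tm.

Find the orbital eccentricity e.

Convert to SI: rₚ = 425.4 Gm = 4.254e+11 m; rₐ = 3.352 Tm = 3.352e+12 m.
e = (rₐ − rₚ) / (rₐ + rₚ).
e = (3.352e+12 − 4.254e+11) / (3.352e+12 + 4.254e+11) = 2.9266e+12 / 3.7774e+12 ≈ 0.7748.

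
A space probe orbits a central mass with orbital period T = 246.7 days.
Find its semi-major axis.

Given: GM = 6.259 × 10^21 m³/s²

Convert to SI: T = 246.7 days = 2.13149e+07 s.
Invert Kepler's third law: a = (GM · T² / (4π²))^(1/3).
Substituting T = 2.13149e+07 s and GM = 6.259e+21 m³/s²:
a = (6.259e+21 · (2.13149e+07)² / (4π²))^(1/3) m
a ≈ 4.161e+11 m = 416.1 Gm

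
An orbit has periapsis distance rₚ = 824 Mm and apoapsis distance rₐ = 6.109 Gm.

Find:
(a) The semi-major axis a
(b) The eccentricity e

Convert to SI: rₚ = 824 Mm = 8.24e+08 m; rₐ = 6.109 Gm = 6.109e+09 m.
(a) a = (rₚ + rₐ) / 2 = (8.24e+08 + 6.109e+09) / 2 ≈ 3.466e+09 m = 3.466 Gm.
(b) e = (rₐ − rₚ) / (rₐ + rₚ) = (6.109e+09 − 8.24e+08) / (6.109e+09 + 8.24e+08) ≈ 0.7623.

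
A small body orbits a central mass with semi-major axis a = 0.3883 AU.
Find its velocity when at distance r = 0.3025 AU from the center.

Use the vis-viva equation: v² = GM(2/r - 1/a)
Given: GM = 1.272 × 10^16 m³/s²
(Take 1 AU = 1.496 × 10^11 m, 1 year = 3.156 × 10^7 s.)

Convert to SI: a = 0.3883 AU = 5.80897e+10 m; r = 0.3025 AU = 4.5254e+10 m.
Vis-viva: v = √(GM · (2/r − 1/a)).
2/r − 1/a = 2/4.5254e+10 − 1/5.80897e+10 = 2.69802e-11 m⁻¹.
v = √(1.272e+16 · 2.69802e-11) m/s ≈ 585.8 m/s = 0.1236 AU/year.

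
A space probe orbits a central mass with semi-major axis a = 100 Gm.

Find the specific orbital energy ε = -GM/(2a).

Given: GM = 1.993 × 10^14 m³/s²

Convert to SI: a = 100 Gm = 1e+11 m.
ε = −GM / (2a).
ε = −1.993e+14 / (2 · 1e+11) J/kg ≈ -996.5 J/kg = -996.5 J/kg.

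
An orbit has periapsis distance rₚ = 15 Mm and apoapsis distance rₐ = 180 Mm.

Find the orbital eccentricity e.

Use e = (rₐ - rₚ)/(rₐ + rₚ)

Convert to SI: rₚ = 15 Mm = 1.5e+07 m; rₐ = 180 Mm = 1.8e+08 m.
e = (rₐ − rₚ) / (rₐ + rₚ).
e = (1.8e+08 − 1.5e+07) / (1.8e+08 + 1.5e+07) = 1.65e+08 / 1.95e+08 ≈ 0.8462.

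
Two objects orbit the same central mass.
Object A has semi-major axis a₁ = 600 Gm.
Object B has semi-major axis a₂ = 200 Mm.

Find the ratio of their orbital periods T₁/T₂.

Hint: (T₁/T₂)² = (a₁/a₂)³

Convert to SI: a₁ = 600 Gm = 6e+11 m; a₂ = 200 Mm = 2e+08 m.
From Kepler's third law, (T₁/T₂)² = (a₁/a₂)³, so T₁/T₂ = (a₁/a₂)^(3/2).
a₁/a₂ = 6e+11 / 2e+08 = 3000.
T₁/T₂ = (3000)^(3/2) ≈ 1.643e+05.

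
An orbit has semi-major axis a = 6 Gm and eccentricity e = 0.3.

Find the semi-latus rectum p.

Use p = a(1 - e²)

Convert to SI: a = 6 Gm = 6e+09 m.
p = a (1 − e²).
p = 6e+09 · (1 − (0.3)²) = 6e+09 · 0.91 ≈ 5.46e+09 m = 5.46 Gm.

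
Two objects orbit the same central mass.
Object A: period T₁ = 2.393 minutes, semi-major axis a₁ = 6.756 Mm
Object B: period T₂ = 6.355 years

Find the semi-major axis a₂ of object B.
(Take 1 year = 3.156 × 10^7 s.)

Convert to SI: T₁ = 2.393 minutes = 143.58 s; a₁ = 6.756 Mm = 6.756e+06 m; T₂ = 6.355 years = 2.00564e+08 s.
Kepler's third law: (T₁/T₂)² = (a₁/a₂)³ ⇒ a₂ = a₁ · (T₂/T₁)^(2/3).
T₂/T₁ = 2.00564e+08 / 143.58 = 1.39688e+06.
a₂ = 6.756e+06 · (1.39688e+06)^(2/3) m ≈ 8.442e+10 m = 84.42 Gm.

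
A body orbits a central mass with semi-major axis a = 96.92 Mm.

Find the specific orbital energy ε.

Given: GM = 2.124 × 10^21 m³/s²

Convert to SI: a = 96.92 Mm = 9.692e+07 m.
ε = −GM / (2a).
ε = −2.124e+21 / (2 · 9.692e+07) J/kg ≈ -1.096e+13 J/kg = -1.096e+04 GJ/kg.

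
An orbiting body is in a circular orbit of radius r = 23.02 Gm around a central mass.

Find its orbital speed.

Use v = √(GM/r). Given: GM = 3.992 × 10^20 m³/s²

Convert to SI: r = 23.02 Gm = 2.302e+10 m.
For a circular orbit, gravity supplies the centripetal force, so v = √(GM / r).
v = √(3.992e+20 / 2.302e+10) m/s ≈ 1.317e+05 m/s = 131.7 km/s.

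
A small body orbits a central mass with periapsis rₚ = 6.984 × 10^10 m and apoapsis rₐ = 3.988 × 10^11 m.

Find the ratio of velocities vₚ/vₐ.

Conservation of angular momentum gives rₚvₚ = rₐvₐ, so vₚ/vₐ = rₐ/rₚ.
vₚ/vₐ = 3.988e+11 / 6.984e+10 ≈ 5.71.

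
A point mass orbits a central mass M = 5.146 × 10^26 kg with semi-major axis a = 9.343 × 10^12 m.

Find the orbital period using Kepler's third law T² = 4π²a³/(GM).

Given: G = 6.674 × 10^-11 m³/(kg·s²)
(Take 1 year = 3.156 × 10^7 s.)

GM = G · M = 6.674e-11 · 5.146e+26 = 3.43444e+16 m³/s².
Kepler's third law: T = 2π √(a³ / GM).
Substituting a = 9.343e+12 m and GM = 3.43444e+16 m³/s²:
T = 2π √((9.343e+12)³ / 3.43444e+16) s
T ≈ 9.682e+11 s = 3.068e+04 years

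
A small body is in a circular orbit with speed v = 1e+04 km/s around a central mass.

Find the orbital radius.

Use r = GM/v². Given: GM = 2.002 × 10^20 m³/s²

Convert to SI: v = 1e+04 km/s = 1e+07 m/s.
For a circular orbit, v² = GM / r, so r = GM / v².
r = 2.002e+20 / (1e+07)² m ≈ 2.002e+06 m = 2.002 Mm.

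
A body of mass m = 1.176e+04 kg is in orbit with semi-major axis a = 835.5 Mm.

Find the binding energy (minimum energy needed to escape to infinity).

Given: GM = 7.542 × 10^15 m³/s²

Convert to SI: a = 835.5 Mm = 8.355e+08 m.
Total orbital energy is E = −GMm/(2a); binding energy is E_bind = −E = GMm/(2a).
E_bind = 7.542e+15 · 1.176e+04 / (2 · 8.355e+08) J ≈ 5.308e+10 J = 53.08 GJ.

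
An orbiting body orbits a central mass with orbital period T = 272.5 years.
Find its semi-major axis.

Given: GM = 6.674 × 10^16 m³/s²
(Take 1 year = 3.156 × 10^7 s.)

Convert to SI: T = 272.5 years = 8.6001e+09 s.
Invert Kepler's third law: a = (GM · T² / (4π²))^(1/3).
Substituting T = 8.6001e+09 s and GM = 6.674e+16 m³/s²:
a = (6.674e+16 · (8.6001e+09)² / (4π²))^(1/3) m
a ≈ 5e+11 m = 500 Gm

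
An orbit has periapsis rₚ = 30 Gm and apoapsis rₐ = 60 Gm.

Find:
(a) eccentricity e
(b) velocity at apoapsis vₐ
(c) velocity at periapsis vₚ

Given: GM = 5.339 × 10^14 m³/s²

Convert to SI: rₚ = 30 Gm = 3e+10 m; rₐ = 60 Gm = 6e+10 m.
(a) e = (rₐ − rₚ)/(rₐ + rₚ) = (6e+10 − 3e+10)/(6e+10 + 3e+10) ≈ 0.3333
(b) With a = (rₚ + rₐ)/2 = 4.5e+10 m, vₐ = √(GM (2/rₐ − 1/a)) = √(5.339e+14 · (2/6e+10 − 1/4.5e+10)) m/s ≈ 77.02 m/s
(c) With a = (rₚ + rₐ)/2 = 4.5e+10 m, vₚ = √(GM (2/rₚ − 1/a)) = √(5.339e+14 · (2/3e+10 − 1/4.5e+10)) m/s ≈ 154 m/s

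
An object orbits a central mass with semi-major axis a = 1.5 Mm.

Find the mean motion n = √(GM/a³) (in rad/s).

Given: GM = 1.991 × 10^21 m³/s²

Convert to SI: a = 1.5 Mm = 1.5e+06 m.
n = √(GM / a³).
n = √(1.991e+21 / (1.5e+06)³) rad/s ≈ 24.29 rad/s.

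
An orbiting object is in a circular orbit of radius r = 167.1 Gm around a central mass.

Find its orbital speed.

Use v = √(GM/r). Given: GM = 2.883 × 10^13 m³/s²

Convert to SI: r = 167.1 Gm = 1.671e+11 m.
For a circular orbit, gravity supplies the centripetal force, so v = √(GM / r).
v = √(2.883e+13 / 1.671e+11) m/s ≈ 13.14 m/s = 13.14 m/s.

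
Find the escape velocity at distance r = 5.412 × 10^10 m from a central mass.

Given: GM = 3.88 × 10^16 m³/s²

Escape velocity comes from setting total energy to zero: ½v² − GM/r = 0 ⇒ v_esc = √(2GM / r).
v_esc = √(2 · 3.88e+16 / 5.412e+10) m/s ≈ 1197 m/s = 1.197 km/s.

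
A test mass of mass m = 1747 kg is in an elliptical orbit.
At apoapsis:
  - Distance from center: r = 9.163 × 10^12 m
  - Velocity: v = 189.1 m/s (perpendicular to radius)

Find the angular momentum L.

Since v is perpendicular to r, L = m · v · r.
L = 1747 · 189.1 · 9.163e+12 kg·m²/s ≈ 3.027e+18 kg·m²/s.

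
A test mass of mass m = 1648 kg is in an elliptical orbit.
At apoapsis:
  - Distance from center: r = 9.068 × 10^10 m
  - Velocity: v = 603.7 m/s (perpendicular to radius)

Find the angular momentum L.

Since v is perpendicular to r, L = m · v · r.
L = 1648 · 603.7 · 9.068e+10 kg·m²/s ≈ 9.022e+16 kg·m²/s.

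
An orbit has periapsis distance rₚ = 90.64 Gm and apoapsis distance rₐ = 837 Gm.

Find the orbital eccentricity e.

Convert to SI: rₚ = 90.64 Gm = 9.064e+10 m; rₐ = 837 Gm = 8.37e+11 m.
e = (rₐ − rₚ) / (rₐ + rₚ).
e = (8.37e+11 − 9.064e+10) / (8.37e+11 + 9.064e+10) = 7.4636e+11 / 9.2764e+11 ≈ 0.8046.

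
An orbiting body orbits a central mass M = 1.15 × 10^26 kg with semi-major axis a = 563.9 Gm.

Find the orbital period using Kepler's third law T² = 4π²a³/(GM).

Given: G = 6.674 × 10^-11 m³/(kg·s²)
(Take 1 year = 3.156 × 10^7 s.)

Convert to SI: a = 563.9 Gm = 5.639e+11 m.
GM = G · M = 6.674e-11 · 1.15e+26 = 7.6751e+15 m³/s².
Kepler's third law: T = 2π √(a³ / GM).
Substituting a = 5.639e+11 m and GM = 7.6751e+15 m³/s²:
T = 2π √((5.639e+11)³ / 7.6751e+15) s
T ≈ 3.037e+10 s = 962.3 years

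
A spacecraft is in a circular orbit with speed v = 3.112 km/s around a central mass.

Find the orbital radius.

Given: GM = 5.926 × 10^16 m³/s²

Convert to SI: v = 3.112 km/s = 3112 m/s.
For a circular orbit, v² = GM / r, so r = GM / v².
r = 5.926e+16 / (3112)² m ≈ 6.119e+09 m = 6.119 Gm.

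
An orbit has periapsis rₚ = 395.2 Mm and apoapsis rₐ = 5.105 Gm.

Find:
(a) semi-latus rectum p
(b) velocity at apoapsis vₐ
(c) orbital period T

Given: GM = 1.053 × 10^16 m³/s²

Convert to SI: rₚ = 395.2 Mm = 3.952e+08 m; rₐ = 5.105 Gm = 5.105e+09 m.
(a) From a = (rₚ + rₐ)/2 = 2.7501e+09 m and e = (rₐ − rₚ)/(rₐ + rₚ) = 0.856296, p = a(1 − e²) = 2.7501e+09 · (1 − (0.856296)²) ≈ 7.336e+08 m
(b) With a = (rₚ + rₐ)/2 = 2.7501e+09 m, vₐ = √(GM (2/rₐ − 1/a)) = √(1.053e+16 · (2/5.105e+09 − 1/2.7501e+09)) m/s ≈ 544.4 m/s
(c) With a = (rₚ + rₐ)/2 = 2.7501e+09 m, T = 2π √(a³/GM) = 2π √((2.7501e+09)³/1.053e+16) s ≈ 8.831e+06 s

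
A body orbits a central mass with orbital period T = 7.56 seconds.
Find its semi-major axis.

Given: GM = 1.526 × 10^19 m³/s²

Invert Kepler's third law: a = (GM · T² / (4π²))^(1/3).
Substituting T = 7.56 s and GM = 1.526e+19 m³/s²:
a = (1.526e+19 · (7.56)² / (4π²))^(1/3) m
a ≈ 2.806e+06 m = 2.806 × 10^6 m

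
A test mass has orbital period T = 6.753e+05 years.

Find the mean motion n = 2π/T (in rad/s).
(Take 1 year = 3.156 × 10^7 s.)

Convert to SI: T = 6.753e+05 years = 2.13125e+13 s.
n = 2π / T.
n = 2π / 2.13125e+13 s ≈ 2.948e-13 rad/s.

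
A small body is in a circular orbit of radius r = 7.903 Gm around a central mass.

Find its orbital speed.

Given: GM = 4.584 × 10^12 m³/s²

Convert to SI: r = 7.903 Gm = 7.903e+09 m.
For a circular orbit, gravity supplies the centripetal force, so v = √(GM / r).
v = √(4.584e+12 / 7.903e+09) m/s ≈ 24.08 m/s = 24.08 m/s.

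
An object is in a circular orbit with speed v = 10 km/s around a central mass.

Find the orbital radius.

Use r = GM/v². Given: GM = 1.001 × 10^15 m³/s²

Convert to SI: v = 10 km/s = 10000 m/s.
For a circular orbit, v² = GM / r, so r = GM / v².
r = 1.001e+15 / (10000)² m ≈ 1.001e+07 m = 10.01 Mm.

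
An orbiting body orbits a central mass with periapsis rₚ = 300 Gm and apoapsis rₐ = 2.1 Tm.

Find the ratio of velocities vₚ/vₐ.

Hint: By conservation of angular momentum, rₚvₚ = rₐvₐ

Convert to SI: rₚ = 300 Gm = 3e+11 m; rₐ = 2.1 Tm = 2.1e+12 m.
Conservation of angular momentum gives rₚvₚ = rₐvₐ, so vₚ/vₐ = rₐ/rₚ.
vₚ/vₐ = 2.1e+12 / 3e+11 ≈ 7.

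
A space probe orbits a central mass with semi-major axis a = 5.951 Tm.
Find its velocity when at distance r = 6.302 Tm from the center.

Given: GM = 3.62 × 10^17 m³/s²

Convert to SI: a = 5.951 Tm = 5.951e+12 m; r = 6.302 Tm = 6.302e+12 m.
Vis-viva: v = √(GM · (2/r − 1/a)).
2/r − 1/a = 2/6.302e+12 − 1/5.951e+12 = 1.49321e-13 m⁻¹.
v = √(3.62e+17 · 1.49321e-13) m/s ≈ 232.5 m/s = 232.5 m/s.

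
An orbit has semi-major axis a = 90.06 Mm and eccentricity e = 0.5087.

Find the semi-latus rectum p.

Convert to SI: a = 90.06 Mm = 9.006e+07 m.
p = a (1 − e²).
p = 9.006e+07 · (1 − (0.5087)²) = 9.006e+07 · 0.741224 ≈ 6.675e+07 m = 66.75 Mm.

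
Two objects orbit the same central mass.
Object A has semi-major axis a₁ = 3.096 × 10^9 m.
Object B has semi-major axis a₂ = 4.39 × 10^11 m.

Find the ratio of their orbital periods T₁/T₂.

From Kepler's third law, (T₁/T₂)² = (a₁/a₂)³, so T₁/T₂ = (a₁/a₂)^(3/2).
a₁/a₂ = 3.096e+09 / 4.39e+11 = 0.00705239.
T₁/T₂ = (0.00705239)^(3/2) ≈ 0.0005922.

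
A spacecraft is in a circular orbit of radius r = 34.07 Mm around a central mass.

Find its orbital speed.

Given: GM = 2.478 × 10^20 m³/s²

Convert to SI: r = 34.07 Mm = 3.407e+07 m.
For a circular orbit, gravity supplies the centripetal force, so v = √(GM / r).
v = √(2.478e+20 / 3.407e+07) m/s ≈ 2.697e+06 m/s = 2697 km/s.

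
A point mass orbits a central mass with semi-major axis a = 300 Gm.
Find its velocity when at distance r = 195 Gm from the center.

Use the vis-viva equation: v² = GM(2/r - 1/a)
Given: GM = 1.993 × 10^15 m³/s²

Convert to SI: a = 300 Gm = 3e+11 m; r = 195 Gm = 1.95e+11 m.
Vis-viva: v = √(GM · (2/r − 1/a)).
2/r − 1/a = 2/1.95e+11 − 1/3e+11 = 6.92308e-12 m⁻¹.
v = √(1.993e+15 · 6.92308e-12) m/s ≈ 117.5 m/s = 117.5 m/s.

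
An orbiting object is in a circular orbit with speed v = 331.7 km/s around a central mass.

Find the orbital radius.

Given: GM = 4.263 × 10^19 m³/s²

Convert to SI: v = 331.7 km/s = 331700 m/s.
For a circular orbit, v² = GM / r, so r = GM / v².
r = 4.263e+19 / (331700)² m ≈ 3.875e+08 m = 3.875 × 10^8 m.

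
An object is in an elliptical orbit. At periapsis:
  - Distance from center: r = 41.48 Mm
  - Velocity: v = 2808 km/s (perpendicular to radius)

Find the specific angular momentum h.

Convert to SI: r = 41.48 Mm = 4.148e+07 m; v = 2808 km/s = 2.808e+06 m/s.
With v perpendicular to r, h = r · v.
h = 4.148e+07 · 2.808e+06 m²/s ≈ 1.165e+14 m²/s.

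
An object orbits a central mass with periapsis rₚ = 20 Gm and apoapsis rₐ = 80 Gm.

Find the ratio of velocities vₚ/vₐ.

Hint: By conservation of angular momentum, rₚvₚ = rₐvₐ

Convert to SI: rₚ = 20 Gm = 2e+10 m; rₐ = 80 Gm = 8e+10 m.
Conservation of angular momentum gives rₚvₚ = rₐvₐ, so vₚ/vₐ = rₐ/rₚ.
vₚ/vₐ = 8e+10 / 2e+10 ≈ 4.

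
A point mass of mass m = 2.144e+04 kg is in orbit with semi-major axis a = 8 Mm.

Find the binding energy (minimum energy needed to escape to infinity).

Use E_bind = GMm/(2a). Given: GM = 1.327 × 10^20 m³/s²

Convert to SI: a = 8 Mm = 8e+06 m.
Total orbital energy is E = −GMm/(2a); binding energy is E_bind = −E = GMm/(2a).
E_bind = 1.327e+20 · 2.144e+04 / (2 · 8e+06) J ≈ 1.778e+17 J = 177.8 PJ.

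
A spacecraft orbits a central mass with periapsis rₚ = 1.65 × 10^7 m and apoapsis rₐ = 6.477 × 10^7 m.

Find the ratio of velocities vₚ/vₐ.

Conservation of angular momentum gives rₚvₚ = rₐvₐ, so vₚ/vₐ = rₐ/rₚ.
vₚ/vₐ = 6.477e+07 / 1.65e+07 ≈ 3.925.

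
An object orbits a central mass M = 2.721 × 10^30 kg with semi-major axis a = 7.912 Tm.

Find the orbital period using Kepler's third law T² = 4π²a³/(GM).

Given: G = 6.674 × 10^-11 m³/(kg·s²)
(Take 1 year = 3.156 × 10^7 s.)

Convert to SI: a = 7.912 Tm = 7.912e+12 m.
GM = G · M = 6.674e-11 · 2.721e+30 = 1.816e+20 m³/s².
Kepler's third law: T = 2π √(a³ / GM).
Substituting a = 7.912e+12 m and GM = 1.816e+20 m³/s²:
T = 2π √((7.912e+12)³ / 1.816e+20) s
T ≈ 1.038e+10 s = 328.8 years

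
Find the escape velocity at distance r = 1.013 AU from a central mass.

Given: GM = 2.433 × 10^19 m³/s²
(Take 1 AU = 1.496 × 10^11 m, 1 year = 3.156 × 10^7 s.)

Convert to SI: r = 1.013 AU = 1.51545e+11 m.
Escape velocity comes from setting total energy to zero: ½v² − GM/r = 0 ⇒ v_esc = √(2GM / r).
v_esc = √(2 · 2.433e+19 / 1.51545e+11) m/s ≈ 1.792e+04 m/s = 3.78 AU/year.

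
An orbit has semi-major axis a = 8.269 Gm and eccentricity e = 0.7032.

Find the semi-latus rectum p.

Convert to SI: a = 8.269 Gm = 8.269e+09 m.
p = a (1 − e²).
p = 8.269e+09 · (1 − (0.7032)²) = 8.269e+09 · 0.50551 ≈ 4.18e+09 m = 4.18 Gm.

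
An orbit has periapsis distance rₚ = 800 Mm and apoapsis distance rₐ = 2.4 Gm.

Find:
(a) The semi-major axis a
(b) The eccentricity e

Convert to SI: rₚ = 800 Mm = 8e+08 m; rₐ = 2.4 Gm = 2.4e+09 m.
(a) a = (rₚ + rₐ) / 2 = (8e+08 + 2.4e+09) / 2 ≈ 1.6e+09 m = 1.6 Gm.
(b) e = (rₐ − rₚ) / (rₐ + rₚ) = (2.4e+09 − 8e+08) / (2.4e+09 + 8e+08) ≈ 0.5.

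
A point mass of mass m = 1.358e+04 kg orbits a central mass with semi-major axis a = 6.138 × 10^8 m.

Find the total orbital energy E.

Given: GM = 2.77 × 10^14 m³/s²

E = −GMm / (2a).
E = −2.77e+14 · 1.358e+04 / (2 · 6.138e+08) J ≈ -3.064e+09 J = -3.064 GJ.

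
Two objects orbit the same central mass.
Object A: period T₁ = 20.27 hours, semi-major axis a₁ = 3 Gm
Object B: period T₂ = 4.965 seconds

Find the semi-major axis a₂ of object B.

Convert to SI: T₁ = 20.27 hours = 72972 s; a₁ = 3 Gm = 3e+09 m.
Kepler's third law: (T₁/T₂)² = (a₁/a₂)³ ⇒ a₂ = a₁ · (T₂/T₁)^(2/3).
T₂/T₁ = 4.965 / 72972 = 6.80398e-05.
a₂ = 3e+09 · (6.80398e-05)^(2/3) m ≈ 5e+06 m = 5 Mm.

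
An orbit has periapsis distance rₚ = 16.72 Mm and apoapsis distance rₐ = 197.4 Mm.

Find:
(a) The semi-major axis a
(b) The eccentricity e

Convert to SI: rₚ = 16.72 Mm = 1.672e+07 m; rₐ = 197.4 Mm = 1.974e+08 m.
(a) a = (rₚ + rₐ) / 2 = (1.672e+07 + 1.974e+08) / 2 ≈ 1.071e+08 m = 107.1 Mm.
(b) e = (rₐ − rₚ) / (rₐ + rₚ) = (1.974e+08 − 1.672e+07) / (1.974e+08 + 1.672e+07) ≈ 0.8438.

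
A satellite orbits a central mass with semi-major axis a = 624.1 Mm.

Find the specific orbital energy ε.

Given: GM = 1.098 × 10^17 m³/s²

Convert to SI: a = 624.1 Mm = 6.241e+08 m.
ε = −GM / (2a).
ε = −1.098e+17 / (2 · 6.241e+08) J/kg ≈ -8.797e+07 J/kg = -87.97 MJ/kg.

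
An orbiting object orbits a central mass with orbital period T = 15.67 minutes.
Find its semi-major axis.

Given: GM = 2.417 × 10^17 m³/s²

Convert to SI: T = 15.67 minutes = 940.2 s.
Invert Kepler's third law: a = (GM · T² / (4π²))^(1/3).
Substituting T = 940.2 s and GM = 2.417e+17 m³/s²:
a = (2.417e+17 · (940.2)² / (4π²))^(1/3) m
a ≈ 1.756e+07 m = 1.756 × 10^7 m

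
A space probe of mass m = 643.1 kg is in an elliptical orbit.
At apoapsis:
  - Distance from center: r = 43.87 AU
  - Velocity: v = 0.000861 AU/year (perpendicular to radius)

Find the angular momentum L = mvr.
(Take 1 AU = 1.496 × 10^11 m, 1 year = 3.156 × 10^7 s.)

Convert to SI: r = 43.87 AU = 6.56295e+12 m; v = 0.000861 AU/year = 4.08129 m/s.
Since v is perpendicular to r, L = m · v · r.
L = 643.1 · 4.08129 · 6.56295e+12 kg·m²/s ≈ 1.723e+16 kg·m²/s.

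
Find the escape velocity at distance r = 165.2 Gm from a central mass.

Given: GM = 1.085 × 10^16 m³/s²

Convert to SI: r = 165.2 Gm = 1.652e+11 m.
Escape velocity comes from setting total energy to zero: ½v² − GM/r = 0 ⇒ v_esc = √(2GM / r).
v_esc = √(2 · 1.085e+16 / 1.652e+11) m/s ≈ 362.4 m/s = 362.4 m/s.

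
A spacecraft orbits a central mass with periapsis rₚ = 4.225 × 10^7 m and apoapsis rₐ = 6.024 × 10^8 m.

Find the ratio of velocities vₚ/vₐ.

Conservation of angular momentum gives rₚvₚ = rₐvₐ, so vₚ/vₐ = rₐ/rₚ.
vₚ/vₐ = 6.024e+08 / 4.225e+07 ≈ 14.26.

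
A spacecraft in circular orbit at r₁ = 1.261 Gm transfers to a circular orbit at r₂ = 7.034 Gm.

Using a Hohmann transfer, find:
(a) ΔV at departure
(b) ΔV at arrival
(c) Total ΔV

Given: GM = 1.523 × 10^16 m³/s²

Convert to SI: r₁ = 1.261 Gm = 1.261e+09 m; r₂ = 7.034 Gm = 7.034e+09 m.
Transfer semi-major axis: a_t = (r₁ + r₂)/2 = (1.261e+09 + 7.034e+09)/2 = 4.1475e+09 m.
Circular speeds: v₁ = √(GM/r₁) = 3475.3 m/s, v₂ = √(GM/r₂) = 1471.46 m/s.
Transfer speeds (vis-viva v² = GM(2/r − 1/a_t)): v₁ᵗ = 4525.85 m/s, v₂ᵗ = 811.359 m/s.
(a) ΔV₁ = |v₁ᵗ − v₁| ≈ 1051 m/s = 1.051 km/s.
(b) ΔV₂ = |v₂ − v₂ᵗ| ≈ 660.1 m/s = 660.1 m/s.
(c) ΔV_total = ΔV₁ + ΔV₂ ≈ 1711 m/s = 1.711 km/s.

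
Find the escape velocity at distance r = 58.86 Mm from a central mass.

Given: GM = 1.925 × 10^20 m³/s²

Convert to SI: r = 58.86 Mm = 5.886e+07 m.
Escape velocity comes from setting total energy to zero: ½v² − GM/r = 0 ⇒ v_esc = √(2GM / r).
v_esc = √(2 · 1.925e+20 / 5.886e+07) m/s ≈ 2.558e+06 m/s = 2558 km/s.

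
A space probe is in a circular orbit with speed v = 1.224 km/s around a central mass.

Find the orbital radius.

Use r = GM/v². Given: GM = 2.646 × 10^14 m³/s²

Convert to SI: v = 1.224 km/s = 1224 m/s.
For a circular orbit, v² = GM / r, so r = GM / v².
r = 2.646e+14 / (1224)² m ≈ 1.766e+08 m = 1.766 × 10^8 m.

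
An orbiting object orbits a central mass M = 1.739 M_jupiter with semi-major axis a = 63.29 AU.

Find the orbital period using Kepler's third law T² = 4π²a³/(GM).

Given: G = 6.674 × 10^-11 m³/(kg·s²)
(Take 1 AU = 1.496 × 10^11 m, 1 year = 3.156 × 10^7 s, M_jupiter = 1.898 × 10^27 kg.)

Convert to SI: a = 63.29 AU = 9.46818e+12 m; M = 1.739 M_jupiter = 3.30062e+27 kg.
GM = G · M = 6.674e-11 · 3.30062e+27 = 2.20284e+17 m³/s².
Kepler's third law: T = 2π √(a³ / GM).
Substituting a = 9.46818e+12 m and GM = 2.20284e+17 m³/s²:
T = 2π √((9.46818e+12)³ / 2.20284e+17) s
T ≈ 3.9e+11 s = 1.236e+04 years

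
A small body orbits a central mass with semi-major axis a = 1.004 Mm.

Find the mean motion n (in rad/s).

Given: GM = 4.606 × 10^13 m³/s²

Convert to SI: a = 1.004 Mm = 1.004e+06 m.
n = √(GM / a³).
n = √(4.606e+13 / (1.004e+06)³) rad/s ≈ 0.006746 rad/s.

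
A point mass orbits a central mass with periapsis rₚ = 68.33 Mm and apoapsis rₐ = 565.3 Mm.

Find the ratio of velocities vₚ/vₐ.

Convert to SI: rₚ = 68.33 Mm = 6.833e+07 m; rₐ = 565.3 Mm = 5.653e+08 m.
Conservation of angular momentum gives rₚvₚ = rₐvₐ, so vₚ/vₐ = rₐ/rₚ.
vₚ/vₐ = 5.653e+08 / 6.833e+07 ≈ 8.273.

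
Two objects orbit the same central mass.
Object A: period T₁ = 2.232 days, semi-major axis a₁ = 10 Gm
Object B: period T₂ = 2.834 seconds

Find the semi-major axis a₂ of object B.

Convert to SI: T₁ = 2.232 days = 192845 s; a₁ = 10 Gm = 1e+10 m.
Kepler's third law: (T₁/T₂)² = (a₁/a₂)³ ⇒ a₂ = a₁ · (T₂/T₁)^(2/3).
T₂/T₁ = 2.834 / 192845 = 1.46958e-05.
a₂ = 1e+10 · (1.46958e-05)^(2/3) m ≈ 6e+06 m = 6 Mm.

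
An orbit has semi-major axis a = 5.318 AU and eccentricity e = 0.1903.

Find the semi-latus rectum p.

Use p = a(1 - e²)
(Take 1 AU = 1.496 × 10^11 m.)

Convert to SI: a = 5.318 AU = 7.95573e+11 m.
p = a (1 − e²).
p = 7.95573e+11 · (1 − (0.1903)²) = 7.95573e+11 · 0.963786 ≈ 7.668e+11 m = 5.125 AU.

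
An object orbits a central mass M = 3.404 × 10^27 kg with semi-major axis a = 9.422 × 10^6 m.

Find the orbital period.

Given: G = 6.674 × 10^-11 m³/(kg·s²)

GM = G · M = 6.674e-11 · 3.404e+27 = 2.27183e+17 m³/s².
Kepler's third law: T = 2π √(a³ / GM).
Substituting a = 9.422e+06 m and GM = 2.27183e+17 m³/s²:
T = 2π √((9.422e+06)³ / 2.27183e+17) s
T ≈ 381.2 s = 6.354 minutes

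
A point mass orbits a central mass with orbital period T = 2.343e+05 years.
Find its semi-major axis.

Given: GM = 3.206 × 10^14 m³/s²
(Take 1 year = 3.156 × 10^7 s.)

Convert to SI: T = 2.343e+05 years = 7.39451e+12 s.
Invert Kepler's third law: a = (GM · T² / (4π²))^(1/3).
Substituting T = 7.39451e+12 s and GM = 3.206e+14 m³/s²:
a = (3.206e+14 · (7.39451e+12)² / (4π²))^(1/3) m
a ≈ 7.629e+12 m = 7.629 Tm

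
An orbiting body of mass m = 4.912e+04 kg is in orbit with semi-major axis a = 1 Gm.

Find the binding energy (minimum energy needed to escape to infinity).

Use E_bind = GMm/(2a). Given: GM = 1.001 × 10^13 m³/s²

Convert to SI: a = 1 Gm = 1e+09 m.
Total orbital energy is E = −GMm/(2a); binding energy is E_bind = −E = GMm/(2a).
E_bind = 1.001e+13 · 4.912e+04 / (2 · 1e+09) J ≈ 2.458e+08 J = 245.8 MJ.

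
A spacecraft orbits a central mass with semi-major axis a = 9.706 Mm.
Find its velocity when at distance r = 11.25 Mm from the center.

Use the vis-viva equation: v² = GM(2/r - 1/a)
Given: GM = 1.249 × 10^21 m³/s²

Convert to SI: a = 9.706 Mm = 9.706e+06 m; r = 11.25 Mm = 1.125e+07 m.
Vis-viva: v = √(GM · (2/r − 1/a)).
2/r − 1/a = 2/1.125e+07 − 1/9.706e+06 = 7.47487e-08 m⁻¹.
v = √(1.249e+21 · 7.47487e-08) m/s ≈ 9.662e+06 m/s = 9662 km/s.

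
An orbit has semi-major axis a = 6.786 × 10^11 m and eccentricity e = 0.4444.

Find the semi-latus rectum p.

p = a (1 − e²).
p = 6.786e+11 · (1 − (0.4444)²) = 6.786e+11 · 0.802509 ≈ 5.446e+11 m = 5.446 × 10^11 m.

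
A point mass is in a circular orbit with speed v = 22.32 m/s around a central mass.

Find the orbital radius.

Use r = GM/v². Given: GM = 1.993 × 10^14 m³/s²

For a circular orbit, v² = GM / r, so r = GM / v².
r = 1.993e+14 / (22.32)² m ≈ 4.001e+11 m = 400.1 Gm.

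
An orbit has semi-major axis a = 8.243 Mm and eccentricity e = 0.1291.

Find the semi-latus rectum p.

Convert to SI: a = 8.243 Mm = 8.243e+06 m.
p = a (1 − e²).
p = 8.243e+06 · (1 − (0.1291)²) = 8.243e+06 · 0.983333 ≈ 8.106e+06 m = 8.106 Mm.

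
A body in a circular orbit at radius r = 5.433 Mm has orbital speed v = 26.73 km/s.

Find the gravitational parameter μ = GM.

Convert to SI: r = 5.433 Mm = 5.433e+06 m; v = 26.73 km/s = 26730 m/s.
For a circular orbit v² = GM/r, so GM = v² · r.
GM = (26730)² · 5.433e+06 m³/s² ≈ 3.882e+15 m³/s² = 3.882 × 10^15 m³/s².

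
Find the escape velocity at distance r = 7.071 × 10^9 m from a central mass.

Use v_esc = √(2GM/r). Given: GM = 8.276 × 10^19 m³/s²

Escape velocity comes from setting total energy to zero: ½v² − GM/r = 0 ⇒ v_esc = √(2GM / r).
v_esc = √(2 · 8.276e+19 / 7.071e+09) m/s ≈ 1.53e+05 m/s = 153 km/s.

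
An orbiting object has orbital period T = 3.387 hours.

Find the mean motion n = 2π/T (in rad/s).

Convert to SI: T = 3.387 hours = 12193.2 s.
n = 2π / T.
n = 2π / 12193.2 s ≈ 0.0005153 rad/s.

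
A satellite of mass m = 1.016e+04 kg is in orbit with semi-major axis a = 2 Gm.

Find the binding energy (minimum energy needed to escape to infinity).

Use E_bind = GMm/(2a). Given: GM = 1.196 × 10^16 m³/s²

Convert to SI: a = 2 Gm = 2e+09 m.
Total orbital energy is E = −GMm/(2a); binding energy is E_bind = −E = GMm/(2a).
E_bind = 1.196e+16 · 1.016e+04 / (2 · 2e+09) J ≈ 3.038e+10 J = 30.38 GJ.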